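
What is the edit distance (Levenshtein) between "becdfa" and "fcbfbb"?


Computing edit distance: "becdfa" -> "fcbfbb"
DP table:
           f    c    b    f    b    b
      0    1    2    3    4    5    6
  b   1    1    2    2    3    4    5
  e   2    2    2    3    3    4    5
  c   3    3    2    3    4    4    5
  d   4    4    3    3    4    5    5
  f   5    4    4    4    3    4    5
  a   6    5    5    5    4    4    5
Edit distance = dp[6][6] = 5

5


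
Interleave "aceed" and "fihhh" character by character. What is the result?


Interleaving "aceed" and "fihhh":
  Position 0: 'a' from first, 'f' from second => "af"
  Position 1: 'c' from first, 'i' from second => "ci"
  Position 2: 'e' from first, 'h' from second => "eh"
  Position 3: 'e' from first, 'h' from second => "eh"
  Position 4: 'd' from first, 'h' from second => "dh"
Result: afciehehdh

afciehehdh


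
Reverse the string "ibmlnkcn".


Input: ibmlnkcn
Reading characters right to left:
  Position 7: 'n'
  Position 6: 'c'
  Position 5: 'k'
  Position 4: 'n'
  Position 3: 'l'
  Position 2: 'm'
  Position 1: 'b'
  Position 0: 'i'
Reversed: ncknlmbi

ncknlmbi


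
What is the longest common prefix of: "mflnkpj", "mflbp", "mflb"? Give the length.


Words: mflnkpj, mflbp, mflb
  Position 0: all 'm' => match
  Position 1: all 'f' => match
  Position 2: all 'l' => match
  Position 3: ('n', 'b', 'b') => mismatch, stop
LCP = "mfl" (length 3)

3


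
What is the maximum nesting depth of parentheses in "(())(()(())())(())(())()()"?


Input: "(())(()(())())(())(())()()"
Tracking depth:
  Position 0 '(': depth becomes 1
  Position 1 '(': depth becomes 2
  Position 2 ')': depth becomes 1
  Position 3 ')': depth becomes 0
  Position 4 '(': depth becomes 1
  Position 5 '(': depth becomes 2
  Position 6 ')': depth becomes 1
  Position 7 '(': depth becomes 2
  Position 8 '(': depth becomes 3
  Position 9 ')': depth becomes 2
  Position 10 ')': depth becomes 1
  Position 11 '(': depth becomes 2
  Position 12 ')': depth becomes 1
  Position 13 ')': depth becomes 0
  Position 14 '(': depth becomes 1
  Position 15 '(': depth becomes 2
  Position 16 ')': depth becomes 1
  Position 17 ')': depth becomes 0
  Position 18 '(': depth becomes 1
  Position 19 '(': depth becomes 2
  Position 20 ')': depth becomes 1
  Position 21 ')': depth becomes 0
  Position 22 '(': depth becomes 1
  Position 23 ')': depth becomes 0
  Position 24 '(': depth becomes 1
  Position 25 ')': depth becomes 0
Maximum depth reached: 3

3


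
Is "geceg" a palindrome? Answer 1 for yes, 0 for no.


Input: geceg
Reversed: geceg
  Compare pos 0 ('g') with pos 4 ('g'): match
  Compare pos 1 ('e') with pos 3 ('e'): match
Result: palindrome

1


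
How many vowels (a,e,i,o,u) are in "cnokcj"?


Input: cnokcj
Checking each character:
  'c' at position 0: consonant
  'n' at position 1: consonant
  'o' at position 2: vowel (running total: 1)
  'k' at position 3: consonant
  'c' at position 4: consonant
  'j' at position 5: consonant
Total vowels: 1

1


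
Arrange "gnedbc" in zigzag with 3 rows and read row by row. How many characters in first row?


Zigzag "gnedbc" into 3 rows:
Placing characters:
  'g' => row 0
  'n' => row 1
  'e' => row 2
  'd' => row 1
  'b' => row 0
  'c' => row 1
Rows:
  Row 0: "gb"
  Row 1: "ndc"
  Row 2: "e"
First row length: 2

2


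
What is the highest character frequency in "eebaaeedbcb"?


Input: eebaaeedbcb
Character counts:
  'a': 2
  'b': 3
  'c': 1
  'd': 1
  'e': 4
Maximum frequency: 4

4


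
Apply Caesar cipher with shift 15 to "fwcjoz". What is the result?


Caesar cipher: shift "fwcjoz" by 15
  'f' (pos 5) + 15 = pos 20 = 'u'
  'w' (pos 22) + 15 = pos 11 = 'l'
  'c' (pos 2) + 15 = pos 17 = 'r'
  'j' (pos 9) + 15 = pos 24 = 'y'
  'o' (pos 14) + 15 = pos 3 = 'd'
  'z' (pos 25) + 15 = pos 14 = 'o'
Result: ulrydo

ulrydo


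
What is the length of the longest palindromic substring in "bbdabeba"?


Input: "bbdabeba"
Checking substrings for palindromes:
  [3:8] "abeba" (len 5) => palindrome
  [4:7] "beb" (len 3) => palindrome
  [0:2] "bb" (len 2) => palindrome
Longest palindromic substring: "abeba" with length 5

5


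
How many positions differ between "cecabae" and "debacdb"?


Comparing "cecabae" and "debacdb" position by position:
  Position 0: 'c' vs 'd' => DIFFER
  Position 1: 'e' vs 'e' => same
  Position 2: 'c' vs 'b' => DIFFER
  Position 3: 'a' vs 'a' => same
  Position 4: 'b' vs 'c' => DIFFER
  Position 5: 'a' vs 'd' => DIFFER
  Position 6: 'e' vs 'b' => DIFFER
Positions that differ: 5

5


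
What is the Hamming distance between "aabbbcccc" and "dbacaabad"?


Comparing "aabbbcccc" and "dbacaabad" position by position:
  Position 0: 'a' vs 'd' => differ
  Position 1: 'a' vs 'b' => differ
  Position 2: 'b' vs 'a' => differ
  Position 3: 'b' vs 'c' => differ
  Position 4: 'b' vs 'a' => differ
  Position 5: 'c' vs 'a' => differ
  Position 6: 'c' vs 'b' => differ
  Position 7: 'c' vs 'a' => differ
  Position 8: 'c' vs 'd' => differ
Total differences (Hamming distance): 9

9


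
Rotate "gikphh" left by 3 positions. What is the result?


Input: "gikphh", rotate left by 3
First 3 characters: "gik"
Remaining characters: "phh"
Concatenate remaining + first: "phh" + "gik" = "phhgik"

phhgik


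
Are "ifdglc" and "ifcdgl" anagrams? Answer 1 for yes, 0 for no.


Strings: "ifdglc", "ifcdgl"
Sorted first:  cdfgil
Sorted second: cdfgil
Sorted forms match => anagrams

1


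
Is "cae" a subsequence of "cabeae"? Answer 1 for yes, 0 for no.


Check if "cae" is a subsequence of "cabeae"
Greedy scan:
  Position 0 ('c'): matches sub[0] = 'c'
  Position 1 ('a'): matches sub[1] = 'a'
  Position 2 ('b'): no match needed
  Position 3 ('e'): matches sub[2] = 'e'
  Position 4 ('a'): no match needed
  Position 5 ('e'): no match needed
All 3 characters matched => is a subsequence

1


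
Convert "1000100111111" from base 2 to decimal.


Input: "1000100111111" in base 2
Positional expansion:
  Digit '1' (value 1) x 2^12 = 4096
  Digit '0' (value 0) x 2^11 = 0
  Digit '0' (value 0) x 2^10 = 0
  Digit '0' (value 0) x 2^9 = 0
  Digit '1' (value 1) x 2^8 = 256
  Digit '0' (value 0) x 2^7 = 0
  Digit '0' (value 0) x 2^6 = 0
  Digit '1' (value 1) x 2^5 = 32
  Digit '1' (value 1) x 2^4 = 16
  Digit '1' (value 1) x 2^3 = 8
  Digit '1' (value 1) x 2^2 = 4
  Digit '1' (value 1) x 2^1 = 2
  Digit '1' (value 1) x 2^0 = 1
Sum = 4415

4415


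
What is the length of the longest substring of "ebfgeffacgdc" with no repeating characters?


Input: "ebfgeffacgdc"
Sliding window (track last position of each char):
  Position 0 ('e'): window [0,0] length 1 -- new best
  Position 1 ('b'): window [0,1] length 2 -- new best
  Position 2 ('f'): window [0,2] length 3 -- new best
  Position 3 ('g'): window [0,3] length 4 -- new best
  Position 4 ('e'): repeat (last at 0), move window start to 1
  Position 4 ('e'): window [1,4] length 4
  Position 5 ('f'): repeat (last at 2), move window start to 3
  Position 5 ('f'): window [3,5] length 3
  Position 6 ('f'): repeat (last at 5), move window start to 6
  Position 6 ('f'): window [6,6] length 1
  Position 7 ('a'): window [6,7] length 2
  Position 8 ('c'): window [6,8] length 3
  Position 9 ('g'): window [6,9] length 4
  Position 10 ('d'): window [6,10] length 5 -- new best
  Position 11 ('c'): repeat (last at 8), move window start to 9
  Position 11 ('c'): window [9,11] length 3
Longest substring with no repeats: "facgd" with length 5

5


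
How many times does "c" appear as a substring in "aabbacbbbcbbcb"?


Searching for "c" in "aabbacbbbcbbcb"
Scanning each position:
  Position 0: "a" => no
  Position 1: "a" => no
  Position 2: "b" => no
  Position 3: "b" => no
  Position 4: "a" => no
  Position 5: "c" => MATCH
  Position 6: "b" => no
  Position 7: "b" => no
  Position 8: "b" => no
  Position 9: "c" => MATCH
  Position 10: "b" => no
  Position 11: "b" => no
  Position 12: "c" => MATCH
  Position 13: "b" => no
Total occurrences: 3

3


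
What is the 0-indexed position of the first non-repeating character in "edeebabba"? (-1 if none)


Input: edeebabba
Character frequencies:
  'a': 2
  'b': 3
  'd': 1
  'e': 3
Scanning left to right for freq == 1:
  Position 0 ('e'): freq=3, skip
  Position 1 ('d'): unique! => answer = 1

1


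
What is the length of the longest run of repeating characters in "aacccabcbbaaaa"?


Input: "aacccabcbbaaaa"
Scanning for longest run:
  Position 1 ('a'): continues run of 'a', length=2
  Position 2 ('c'): new char, reset run to 1
  Position 3 ('c'): continues run of 'c', length=2
  Position 4 ('c'): continues run of 'c', length=3
  Position 5 ('a'): new char, reset run to 1
  Position 6 ('b'): new char, reset run to 1
  Position 7 ('c'): new char, reset run to 1
  Position 8 ('b'): new char, reset run to 1
  Position 9 ('b'): continues run of 'b', length=2
  Position 10 ('a'): new char, reset run to 1
  Position 11 ('a'): continues run of 'a', length=2
  Position 12 ('a'): continues run of 'a', length=3
  Position 13 ('a'): continues run of 'a', length=4
Longest run: 'a' with length 4

4


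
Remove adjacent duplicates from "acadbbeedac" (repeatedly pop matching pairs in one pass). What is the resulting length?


Input: acadbbeedac
Stack-based adjacent duplicate removal:
  Read 'a': push. Stack: a
  Read 'c': push. Stack: ac
  Read 'a': push. Stack: aca
  Read 'd': push. Stack: acad
  Read 'b': push. Stack: acadb
  Read 'b': matches stack top 'b' => pop. Stack: acad
  Read 'e': push. Stack: acade
  Read 'e': matches stack top 'e' => pop. Stack: acad
  Read 'd': matches stack top 'd' => pop. Stack: aca
  Read 'a': matches stack top 'a' => pop. Stack: ac
  Read 'c': matches stack top 'c' => pop. Stack: a
Final stack: "a" (length 1)

1


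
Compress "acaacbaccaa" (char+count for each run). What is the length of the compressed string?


Input: acaacbaccaa
Runs:
  'a' x 1 => "a1"
  'c' x 1 => "c1"
  'a' x 2 => "a2"
  'c' x 1 => "c1"
  'b' x 1 => "b1"
  'a' x 1 => "a1"
  'c' x 2 => "c2"
  'a' x 2 => "a2"
Compressed: "a1c1a2c1b1a1c2a2"
Compressed length: 16

16


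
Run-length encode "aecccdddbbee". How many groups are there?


Input: aecccdddbbee
Scanning for consecutive runs:
  Group 1: 'a' x 1 (positions 0-0)
  Group 2: 'e' x 1 (positions 1-1)
  Group 3: 'c' x 3 (positions 2-4)
  Group 4: 'd' x 3 (positions 5-7)
  Group 5: 'b' x 2 (positions 8-9)
  Group 6: 'e' x 2 (positions 10-11)
Total groups: 6

6


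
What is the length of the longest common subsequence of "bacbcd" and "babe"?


LCS of "bacbcd" and "babe"
DP table:
           b    a    b    e
      0    0    0    0    0
  b   0    1    1    1    1
  a   0    1    2    2    2
  c   0    1    2    2    2
  b   0    1    2    3    3
  c   0    1    2    3    3
  d   0    1    2    3    3
LCS length = dp[6][4] = 3

3


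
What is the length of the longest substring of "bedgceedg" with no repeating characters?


Input: "bedgceedg"
Sliding window (track last position of each char):
  Position 0 ('b'): window [0,0] length 1 -- new best
  Position 1 ('e'): window [0,1] length 2 -- new best
  Position 2 ('d'): window [0,2] length 3 -- new best
  Position 3 ('g'): window [0,3] length 4 -- new best
  Position 4 ('c'): window [0,4] length 5 -- new best
  Position 5 ('e'): repeat (last at 1), move window start to 2
  Position 5 ('e'): window [2,5] length 4
  Position 6 ('e'): repeat (last at 5), move window start to 6
  Position 6 ('e'): window [6,6] length 1
  Position 7 ('d'): window [6,7] length 2
  Position 8 ('g'): window [6,8] length 3
Longest substring with no repeats: "bedgc" with length 5

5


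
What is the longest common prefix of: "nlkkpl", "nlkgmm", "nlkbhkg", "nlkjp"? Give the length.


Words: nlkkpl, nlkgmm, nlkbhkg, nlkjp
  Position 0: all 'n' => match
  Position 1: all 'l' => match
  Position 2: all 'k' => match
  Position 3: ('k', 'g', 'b', 'j') => mismatch, stop
LCP = "nlk" (length 3)

3


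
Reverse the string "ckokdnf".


Input: ckokdnf
Reading characters right to left:
  Position 6: 'f'
  Position 5: 'n'
  Position 4: 'd'
  Position 3: 'k'
  Position 2: 'o'
  Position 1: 'k'
  Position 0: 'c'
Reversed: fndkokc

fndkokc


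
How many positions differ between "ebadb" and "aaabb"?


Comparing "ebadb" and "aaabb" position by position:
  Position 0: 'e' vs 'a' => DIFFER
  Position 1: 'b' vs 'a' => DIFFER
  Position 2: 'a' vs 'a' => same
  Position 3: 'd' vs 'b' => DIFFER
  Position 4: 'b' vs 'b' => same
Positions that differ: 3

3


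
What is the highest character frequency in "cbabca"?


Input: cbabca
Character counts:
  'a': 2
  'b': 2
  'c': 2
Maximum frequency: 2

2


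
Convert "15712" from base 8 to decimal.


Input: "15712" in base 8
Positional expansion:
  Digit '1' (value 1) x 8^4 = 4096
  Digit '5' (value 5) x 8^3 = 2560
  Digit '7' (value 7) x 8^2 = 448
  Digit '1' (value 1) x 8^1 = 8
  Digit '2' (value 2) x 8^0 = 2
Sum = 7114

7114


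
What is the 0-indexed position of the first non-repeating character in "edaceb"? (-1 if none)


Input: edaceb
Character frequencies:
  'a': 1
  'b': 1
  'c': 1
  'd': 1
  'e': 2
Scanning left to right for freq == 1:
  Position 0 ('e'): freq=2, skip
  Position 1 ('d'): unique! => answer = 1

1


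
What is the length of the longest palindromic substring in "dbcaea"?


Input: "dbcaea"
Checking substrings for palindromes:
  [3:6] "aea" (len 3) => palindrome
Longest palindromic substring: "aea" with length 3

3


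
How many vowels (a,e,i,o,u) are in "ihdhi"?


Input: ihdhi
Checking each character:
  'i' at position 0: vowel (running total: 1)
  'h' at position 1: consonant
  'd' at position 2: consonant
  'h' at position 3: consonant
  'i' at position 4: vowel (running total: 2)
Total vowels: 2

2


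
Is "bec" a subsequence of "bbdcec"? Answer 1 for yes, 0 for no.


Check if "bec" is a subsequence of "bbdcec"
Greedy scan:
  Position 0 ('b'): matches sub[0] = 'b'
  Position 1 ('b'): no match needed
  Position 2 ('d'): no match needed
  Position 3 ('c'): no match needed
  Position 4 ('e'): matches sub[1] = 'e'
  Position 5 ('c'): matches sub[2] = 'c'
All 3 characters matched => is a subsequence

1


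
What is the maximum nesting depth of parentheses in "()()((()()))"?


Input: "()()((()()))"
Tracking depth:
  Position 0 '(': depth becomes 1
  Position 1 ')': depth becomes 0
  Position 2 '(': depth becomes 1
  Position 3 ')': depth becomes 0
  Position 4 '(': depth becomes 1
  Position 5 '(': depth becomes 2
  Position 6 '(': depth becomes 3
  Position 7 ')': depth becomes 2
  Position 8 '(': depth becomes 3
  Position 9 ')': depth becomes 2
  Position 10 ')': depth becomes 1
  Position 11 ')': depth becomes 0
Maximum depth reached: 3

3


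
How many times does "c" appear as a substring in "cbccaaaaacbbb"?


Searching for "c" in "cbccaaaaacbbb"
Scanning each position:
  Position 0: "c" => MATCH
  Position 1: "b" => no
  Position 2: "c" => MATCH
  Position 3: "c" => MATCH
  Position 4: "a" => no
  Position 5: "a" => no
  Position 6: "a" => no
  Position 7: "a" => no
  Position 8: "a" => no
  Position 9: "c" => MATCH
  Position 10: "b" => no
  Position 11: "b" => no
  Position 12: "b" => no
Total occurrences: 4

4


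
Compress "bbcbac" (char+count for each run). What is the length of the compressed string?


Input: bbcbac
Runs:
  'b' x 2 => "b2"
  'c' x 1 => "c1"
  'b' x 1 => "b1"
  'a' x 1 => "a1"
  'c' x 1 => "c1"
Compressed: "b2c1b1a1c1"
Compressed length: 10

10


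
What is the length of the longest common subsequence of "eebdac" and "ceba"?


LCS of "eebdac" and "ceba"
DP table:
           c    e    b    a
      0    0    0    0    0
  e   0    0    1    1    1
  e   0    0    1    1    1
  b   0    0    1    2    2
  d   0    0    1    2    2
  a   0    0    1    2    3
  c   0    1    1    2    3
LCS length = dp[6][4] = 3

3


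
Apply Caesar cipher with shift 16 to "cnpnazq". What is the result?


Caesar cipher: shift "cnpnazq" by 16
  'c' (pos 2) + 16 = pos 18 = 's'
  'n' (pos 13) + 16 = pos 3 = 'd'
  'p' (pos 15) + 16 = pos 5 = 'f'
  'n' (pos 13) + 16 = pos 3 = 'd'
  'a' (pos 0) + 16 = pos 16 = 'q'
  'z' (pos 25) + 16 = pos 15 = 'p'
  'q' (pos 16) + 16 = pos 6 = 'g'
Result: sdfdqpg

sdfdqpg


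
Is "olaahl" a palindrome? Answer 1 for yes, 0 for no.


Input: olaahl
Reversed: lhaalo
  Compare pos 0 ('o') with pos 5 ('l'): MISMATCH
  Compare pos 1 ('l') with pos 4 ('h'): MISMATCH
  Compare pos 2 ('a') with pos 3 ('a'): match
Result: not a palindrome

0


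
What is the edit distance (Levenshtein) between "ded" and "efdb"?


Computing edit distance: "ded" -> "efdb"
DP table:
           e    f    d    b
      0    1    2    3    4
  d   1    1    2    2    3
  e   2    1    2    3    3
  d   3    2    2    2    3
Edit distance = dp[3][4] = 3

3


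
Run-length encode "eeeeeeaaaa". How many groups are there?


Input: eeeeeeaaaa
Scanning for consecutive runs:
  Group 1: 'e' x 6 (positions 0-5)
  Group 2: 'a' x 4 (positions 6-9)
Total groups: 2

2


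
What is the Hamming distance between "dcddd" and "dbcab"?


Comparing "dcddd" and "dbcab" position by position:
  Position 0: 'd' vs 'd' => same
  Position 1: 'c' vs 'b' => differ
  Position 2: 'd' vs 'c' => differ
  Position 3: 'd' vs 'a' => differ
  Position 4: 'd' vs 'b' => differ
Total differences (Hamming distance): 4

4


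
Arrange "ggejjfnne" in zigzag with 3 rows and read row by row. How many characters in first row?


Zigzag "ggejjfnne" into 3 rows:
Placing characters:
  'g' => row 0
  'g' => row 1
  'e' => row 2
  'j' => row 1
  'j' => row 0
  'f' => row 1
  'n' => row 2
  'n' => row 1
  'e' => row 0
Rows:
  Row 0: "gje"
  Row 1: "gjfn"
  Row 2: "en"
First row length: 3

3


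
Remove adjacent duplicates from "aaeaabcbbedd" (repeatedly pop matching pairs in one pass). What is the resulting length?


Input: aaeaabcbbedd
Stack-based adjacent duplicate removal:
  Read 'a': push. Stack: a
  Read 'a': matches stack top 'a' => pop. Stack: (empty)
  Read 'e': push. Stack: e
  Read 'a': push. Stack: ea
  Read 'a': matches stack top 'a' => pop. Stack: e
  Read 'b': push. Stack: eb
  Read 'c': push. Stack: ebc
  Read 'b': push. Stack: ebcb
  Read 'b': matches stack top 'b' => pop. Stack: ebc
  Read 'e': push. Stack: ebce
  Read 'd': push. Stack: ebced
  Read 'd': matches stack top 'd' => pop. Stack: ebce
Final stack: "ebce" (length 4)

4


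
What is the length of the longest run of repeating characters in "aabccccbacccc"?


Input: "aabccccbacccc"
Scanning for longest run:
  Position 1 ('a'): continues run of 'a', length=2
  Position 2 ('b'): new char, reset run to 1
  Position 3 ('c'): new char, reset run to 1
  Position 4 ('c'): continues run of 'c', length=2
  Position 5 ('c'): continues run of 'c', length=3
  Position 6 ('c'): continues run of 'c', length=4
  Position 7 ('b'): new char, reset run to 1
  Position 8 ('a'): new char, reset run to 1
  Position 9 ('c'): new char, reset run to 1
  Position 10 ('c'): continues run of 'c', length=2
  Position 11 ('c'): continues run of 'c', length=3
  Position 12 ('c'): continues run of 'c', length=4
Longest run: 'c' with length 4

4


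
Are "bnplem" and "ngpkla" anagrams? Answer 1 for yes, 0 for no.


Strings: "bnplem", "ngpkla"
Sorted first:  belmnp
Sorted second: agklnp
Differ at position 0: 'b' vs 'a' => not anagrams

0


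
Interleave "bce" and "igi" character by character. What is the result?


Interleaving "bce" and "igi":
  Position 0: 'b' from first, 'i' from second => "bi"
  Position 1: 'c' from first, 'g' from second => "cg"
  Position 2: 'e' from first, 'i' from second => "ei"
Result: bicgei

bicgei


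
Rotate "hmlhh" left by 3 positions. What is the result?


Input: "hmlhh", rotate left by 3
First 3 characters: "hml"
Remaining characters: "hh"
Concatenate remaining + first: "hh" + "hml" = "hhhml"

hhhml


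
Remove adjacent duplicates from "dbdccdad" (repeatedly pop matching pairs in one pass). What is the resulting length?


Input: dbdccdad
Stack-based adjacent duplicate removal:
  Read 'd': push. Stack: d
  Read 'b': push. Stack: db
  Read 'd': push. Stack: dbd
  Read 'c': push. Stack: dbdc
  Read 'c': matches stack top 'c' => pop. Stack: dbd
  Read 'd': matches stack top 'd' => pop. Stack: db
  Read 'a': push. Stack: dba
  Read 'd': push. Stack: dbad
Final stack: "dbad" (length 4)

4


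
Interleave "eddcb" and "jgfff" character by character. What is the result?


Interleaving "eddcb" and "jgfff":
  Position 0: 'e' from first, 'j' from second => "ej"
  Position 1: 'd' from first, 'g' from second => "dg"
  Position 2: 'd' from first, 'f' from second => "df"
  Position 3: 'c' from first, 'f' from second => "cf"
  Position 4: 'b' from first, 'f' from second => "bf"
Result: ejdgdfcfbf

ejdgdfcfbf


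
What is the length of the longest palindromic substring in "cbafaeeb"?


Input: "cbafaeeb"
Checking substrings for palindromes:
  [2:5] "afa" (len 3) => palindrome
  [5:7] "ee" (len 2) => palindrome
Longest palindromic substring: "afa" with length 3

3


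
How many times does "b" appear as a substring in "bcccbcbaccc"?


Searching for "b" in "bcccbcbaccc"
Scanning each position:
  Position 0: "b" => MATCH
  Position 1: "c" => no
  Position 2: "c" => no
  Position 3: "c" => no
  Position 4: "b" => MATCH
  Position 5: "c" => no
  Position 6: "b" => MATCH
  Position 7: "a" => no
  Position 8: "c" => no
  Position 9: "c" => no
  Position 10: "c" => no
Total occurrences: 3

3


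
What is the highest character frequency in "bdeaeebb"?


Input: bdeaeebb
Character counts:
  'a': 1
  'b': 3
  'd': 1
  'e': 3
Maximum frequency: 3

3


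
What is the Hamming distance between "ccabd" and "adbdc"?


Comparing "ccabd" and "adbdc" position by position:
  Position 0: 'c' vs 'a' => differ
  Position 1: 'c' vs 'd' => differ
  Position 2: 'a' vs 'b' => differ
  Position 3: 'b' vs 'd' => differ
  Position 4: 'd' vs 'c' => differ
Total differences (Hamming distance): 5

5


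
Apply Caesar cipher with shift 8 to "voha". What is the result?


Caesar cipher: shift "voha" by 8
  'v' (pos 21) + 8 = pos 3 = 'd'
  'o' (pos 14) + 8 = pos 22 = 'w'
  'h' (pos 7) + 8 = pos 15 = 'p'
  'a' (pos 0) + 8 = pos 8 = 'i'
Result: dwpi

dwpi


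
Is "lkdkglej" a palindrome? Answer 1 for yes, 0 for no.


Input: lkdkglej
Reversed: jelgkdkl
  Compare pos 0 ('l') with pos 7 ('j'): MISMATCH
  Compare pos 1 ('k') with pos 6 ('e'): MISMATCH
  Compare pos 2 ('d') with pos 5 ('l'): MISMATCH
  Compare pos 3 ('k') with pos 4 ('g'): MISMATCH
Result: not a palindrome

0


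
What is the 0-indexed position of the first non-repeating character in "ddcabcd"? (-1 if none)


Input: ddcabcd
Character frequencies:
  'a': 1
  'b': 1
  'c': 2
  'd': 3
Scanning left to right for freq == 1:
  Position 0 ('d'): freq=3, skip
  Position 1 ('d'): freq=3, skip
  Position 2 ('c'): freq=2, skip
  Position 3 ('a'): unique! => answer = 3

3


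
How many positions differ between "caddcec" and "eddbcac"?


Comparing "caddcec" and "eddbcac" position by position:
  Position 0: 'c' vs 'e' => DIFFER
  Position 1: 'a' vs 'd' => DIFFER
  Position 2: 'd' vs 'd' => same
  Position 3: 'd' vs 'b' => DIFFER
  Position 4: 'c' vs 'c' => same
  Position 5: 'e' vs 'a' => DIFFER
  Position 6: 'c' vs 'c' => same
Positions that differ: 4

4


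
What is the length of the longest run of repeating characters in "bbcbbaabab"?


Input: "bbcbbaabab"
Scanning for longest run:
  Position 1 ('b'): continues run of 'b', length=2
  Position 2 ('c'): new char, reset run to 1
  Position 3 ('b'): new char, reset run to 1
  Position 4 ('b'): continues run of 'b', length=2
  Position 5 ('a'): new char, reset run to 1
  Position 6 ('a'): continues run of 'a', length=2
  Position 7 ('b'): new char, reset run to 1
  Position 8 ('a'): new char, reset run to 1
  Position 9 ('b'): new char, reset run to 1
Longest run: 'b' with length 2

2


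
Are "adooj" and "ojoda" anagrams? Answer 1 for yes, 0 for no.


Strings: "adooj", "ojoda"
Sorted first:  adjoo
Sorted second: adjoo
Sorted forms match => anagrams

1


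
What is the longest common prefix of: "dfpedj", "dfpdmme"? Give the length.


Words: dfpedj, dfpdmme
  Position 0: all 'd' => match
  Position 1: all 'f' => match
  Position 2: all 'p' => match
  Position 3: ('e', 'd') => mismatch, stop
LCP = "dfp" (length 3)

3


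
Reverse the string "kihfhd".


Input: kihfhd
Reading characters right to left:
  Position 5: 'd'
  Position 4: 'h'
  Position 3: 'f'
  Position 2: 'h'
  Position 1: 'i'
  Position 0: 'k'
Reversed: dhfhik

dhfhik


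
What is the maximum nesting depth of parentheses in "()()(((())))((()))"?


Input: "()()(((())))((()))"
Tracking depth:
  Position 0 '(': depth becomes 1
  Position 1 ')': depth becomes 0
  Position 2 '(': depth becomes 1
  Position 3 ')': depth becomes 0
  Position 4 '(': depth becomes 1
  Position 5 '(': depth becomes 2
  Position 6 '(': depth becomes 3
  Position 7 '(': depth becomes 4
  Position 8 ')': depth becomes 3
  Position 9 ')': depth becomes 2
  Position 10 ')': depth becomes 1
  Position 11 ')': depth becomes 0
  Position 12 '(': depth becomes 1
  Position 13 '(': depth becomes 2
  Position 14 '(': depth becomes 3
  Position 15 ')': depth becomes 2
  Position 16 ')': depth becomes 1
  Position 17 ')': depth becomes 0
Maximum depth reached: 4

4


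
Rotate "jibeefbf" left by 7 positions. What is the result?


Input: "jibeefbf", rotate left by 7
First 7 characters: "jibeefb"
Remaining characters: "f"
Concatenate remaining + first: "f" + "jibeefb" = "fjibeefb"

fjibeefb


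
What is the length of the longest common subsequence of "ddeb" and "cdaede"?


LCS of "ddeb" and "cdaede"
DP table:
           c    d    a    e    d    e
      0    0    0    0    0    0    0
  d   0    0    1    1    1    1    1
  d   0    0    1    1    1    2    2
  e   0    0    1    1    2    2    3
  b   0    0    1    1    2    2    3
LCS length = dp[4][6] = 3

3


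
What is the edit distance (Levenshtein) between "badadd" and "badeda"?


Computing edit distance: "badadd" -> "badeda"
DP table:
           b    a    d    e    d    a
      0    1    2    3    4    5    6
  b   1    0    1    2    3    4    5
  a   2    1    0    1    2    3    4
  d   3    2    1    0    1    2    3
  a   4    3    2    1    1    2    2
  d   5    4    3    2    2    1    2
  d   6    5    4    3    3    2    2
Edit distance = dp[6][6] = 2

2


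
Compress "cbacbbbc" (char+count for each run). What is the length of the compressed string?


Input: cbacbbbc
Runs:
  'c' x 1 => "c1"
  'b' x 1 => "b1"
  'a' x 1 => "a1"
  'c' x 1 => "c1"
  'b' x 3 => "b3"
  'c' x 1 => "c1"
Compressed: "c1b1a1c1b3c1"
Compressed length: 12

12


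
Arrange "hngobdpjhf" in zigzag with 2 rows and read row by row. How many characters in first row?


Zigzag "hngobdpjhf" into 2 rows:
Placing characters:
  'h' => row 0
  'n' => row 1
  'g' => row 0
  'o' => row 1
  'b' => row 0
  'd' => row 1
  'p' => row 0
  'j' => row 1
  'h' => row 0
  'f' => row 1
Rows:
  Row 0: "hgbph"
  Row 1: "nodjf"
First row length: 5

5


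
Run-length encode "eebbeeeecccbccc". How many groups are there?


Input: eebbeeeecccbccc
Scanning for consecutive runs:
  Group 1: 'e' x 2 (positions 0-1)
  Group 2: 'b' x 2 (positions 2-3)
  Group 3: 'e' x 4 (positions 4-7)
  Group 4: 'c' x 3 (positions 8-10)
  Group 5: 'b' x 1 (positions 11-11)
  Group 6: 'c' x 3 (positions 12-14)
Total groups: 6

6


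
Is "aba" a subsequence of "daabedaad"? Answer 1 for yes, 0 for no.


Check if "aba" is a subsequence of "daabedaad"
Greedy scan:
  Position 0 ('d'): no match needed
  Position 1 ('a'): matches sub[0] = 'a'
  Position 2 ('a'): no match needed
  Position 3 ('b'): matches sub[1] = 'b'
  Position 4 ('e'): no match needed
  Position 5 ('d'): no match needed
  Position 6 ('a'): matches sub[2] = 'a'
  Position 7 ('a'): no match needed
  Position 8 ('d'): no match needed
All 3 characters matched => is a subsequence

1


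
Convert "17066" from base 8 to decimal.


Input: "17066" in base 8
Positional expansion:
  Digit '1' (value 1) x 8^4 = 4096
  Digit '7' (value 7) x 8^3 = 3584
  Digit '0' (value 0) x 8^2 = 0
  Digit '6' (value 6) x 8^1 = 48
  Digit '6' (value 6) x 8^0 = 6
Sum = 7734

7734


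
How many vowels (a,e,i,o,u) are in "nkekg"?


Input: nkekg
Checking each character:
  'n' at position 0: consonant
  'k' at position 1: consonant
  'e' at position 2: vowel (running total: 1)
  'k' at position 3: consonant
  'g' at position 4: consonant
Total vowels: 1

1


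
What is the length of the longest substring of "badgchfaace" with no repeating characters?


Input: "badgchfaace"
Sliding window (track last position of each char):
  Position 0 ('b'): window [0,0] length 1 -- new best
  Position 1 ('a'): window [0,1] length 2 -- new best
  Position 2 ('d'): window [0,2] length 3 -- new best
  Position 3 ('g'): window [0,3] length 4 -- new best
  Position 4 ('c'): window [0,4] length 5 -- new best
  Position 5 ('h'): window [0,5] length 6 -- new best
  Position 6 ('f'): window [0,6] length 7 -- new best
  Position 7 ('a'): repeat (last at 1), move window start to 2
  Position 7 ('a'): window [2,7] length 6
  Position 8 ('a'): repeat (last at 7), move window start to 8
  Position 8 ('a'): window [8,8] length 1
  Position 9 ('c'): window [8,9] length 2
  Position 10 ('e'): window [8,10] length 3
Longest substring with no repeats: "badgchf" with length 7

7


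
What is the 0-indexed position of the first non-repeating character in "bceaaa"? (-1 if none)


Input: bceaaa
Character frequencies:
  'a': 3
  'b': 1
  'c': 1
  'e': 1
Scanning left to right for freq == 1:
  Position 0 ('b'): unique! => answer = 0

0


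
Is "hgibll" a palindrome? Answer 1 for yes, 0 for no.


Input: hgibll
Reversed: llbigh
  Compare pos 0 ('h') with pos 5 ('l'): MISMATCH
  Compare pos 1 ('g') with pos 4 ('l'): MISMATCH
  Compare pos 2 ('i') with pos 3 ('b'): MISMATCH
Result: not a palindrome

0


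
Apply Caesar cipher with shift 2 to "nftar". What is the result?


Caesar cipher: shift "nftar" by 2
  'n' (pos 13) + 2 = pos 15 = 'p'
  'f' (pos 5) + 2 = pos 7 = 'h'
  't' (pos 19) + 2 = pos 21 = 'v'
  'a' (pos 0) + 2 = pos 2 = 'c'
  'r' (pos 17) + 2 = pos 19 = 't'
Result: phvct

phvct


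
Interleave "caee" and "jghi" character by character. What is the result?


Interleaving "caee" and "jghi":
  Position 0: 'c' from first, 'j' from second => "cj"
  Position 1: 'a' from first, 'g' from second => "ag"
  Position 2: 'e' from first, 'h' from second => "eh"
  Position 3: 'e' from first, 'i' from second => "ei"
Result: cjagehei

cjagehei


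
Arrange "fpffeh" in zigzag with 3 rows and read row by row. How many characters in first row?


Zigzag "fpffeh" into 3 rows:
Placing characters:
  'f' => row 0
  'p' => row 1
  'f' => row 2
  'f' => row 1
  'e' => row 0
  'h' => row 1
Rows:
  Row 0: "fe"
  Row 1: "pfh"
  Row 2: "f"
First row length: 2

2


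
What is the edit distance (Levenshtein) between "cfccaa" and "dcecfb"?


Computing edit distance: "cfccaa" -> "dcecfb"
DP table:
           d    c    e    c    f    b
      0    1    2    3    4    5    6
  c   1    1    1    2    3    4    5
  f   2    2    2    2    3    3    4
  c   3    3    2    3    2    3    4
  c   4    4    3    3    3    3    4
  a   5    5    4    4    4    4    4
  a   6    6    5    5    5    5    5
Edit distance = dp[6][6] = 5

5


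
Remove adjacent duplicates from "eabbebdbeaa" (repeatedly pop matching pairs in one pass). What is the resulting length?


Input: eabbebdbeaa
Stack-based adjacent duplicate removal:
  Read 'e': push. Stack: e
  Read 'a': push. Stack: ea
  Read 'b': push. Stack: eab
  Read 'b': matches stack top 'b' => pop. Stack: ea
  Read 'e': push. Stack: eae
  Read 'b': push. Stack: eaeb
  Read 'd': push. Stack: eaebd
  Read 'b': push. Stack: eaebdb
  Read 'e': push. Stack: eaebdbe
  Read 'a': push. Stack: eaebdbea
  Read 'a': matches stack top 'a' => pop. Stack: eaebdbe
Final stack: "eaebdbe" (length 7)

7


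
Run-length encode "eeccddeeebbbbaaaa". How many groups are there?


Input: eeccddeeebbbbaaaa
Scanning for consecutive runs:
  Group 1: 'e' x 2 (positions 0-1)
  Group 2: 'c' x 2 (positions 2-3)
  Group 3: 'd' x 2 (positions 4-5)
  Group 4: 'e' x 3 (positions 6-8)
  Group 5: 'b' x 4 (positions 9-12)
  Group 6: 'a' x 4 (positions 13-16)
Total groups: 6

6


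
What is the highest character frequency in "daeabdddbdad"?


Input: daeabdddbdad
Character counts:
  'a': 3
  'b': 2
  'd': 6
  'e': 1
Maximum frequency: 6

6


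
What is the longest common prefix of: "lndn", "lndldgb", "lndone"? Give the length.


Words: lndn, lndldgb, lndone
  Position 0: all 'l' => match
  Position 1: all 'n' => match
  Position 2: all 'd' => match
  Position 3: ('n', 'l', 'o') => mismatch, stop
LCP = "lnd" (length 3)

3


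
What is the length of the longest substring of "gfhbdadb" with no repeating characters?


Input: "gfhbdadb"
Sliding window (track last position of each char):
  Position 0 ('g'): window [0,0] length 1 -- new best
  Position 1 ('f'): window [0,1] length 2 -- new best
  Position 2 ('h'): window [0,2] length 3 -- new best
  Position 3 ('b'): window [0,3] length 4 -- new best
  Position 4 ('d'): window [0,4] length 5 -- new best
  Position 5 ('a'): window [0,5] length 6 -- new best
  Position 6 ('d'): repeat (last at 4), move window start to 5
  Position 6 ('d'): window [5,6] length 2
  Position 7 ('b'): window [5,7] length 3
Longest substring with no repeats: "gfhbda" with length 6

6


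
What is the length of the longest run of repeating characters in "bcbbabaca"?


Input: "bcbbabaca"
Scanning for longest run:
  Position 1 ('c'): new char, reset run to 1
  Position 2 ('b'): new char, reset run to 1
  Position 3 ('b'): continues run of 'b', length=2
  Position 4 ('a'): new char, reset run to 1
  Position 5 ('b'): new char, reset run to 1
  Position 6 ('a'): new char, reset run to 1
  Position 7 ('c'): new char, reset run to 1
  Position 8 ('a'): new char, reset run to 1
Longest run: 'b' with length 2

2


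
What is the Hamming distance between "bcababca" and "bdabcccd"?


Comparing "bcababca" and "bdabcccd" position by position:
  Position 0: 'b' vs 'b' => same
  Position 1: 'c' vs 'd' => differ
  Position 2: 'a' vs 'a' => same
  Position 3: 'b' vs 'b' => same
  Position 4: 'a' vs 'c' => differ
  Position 5: 'b' vs 'c' => differ
  Position 6: 'c' vs 'c' => same
  Position 7: 'a' vs 'd' => differ
Total differences (Hamming distance): 4

4


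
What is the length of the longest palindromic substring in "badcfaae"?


Input: "badcfaae"
Checking substrings for palindromes:
  [5:7] "aa" (len 2) => palindrome
Longest palindromic substring: "aa" with length 2

2


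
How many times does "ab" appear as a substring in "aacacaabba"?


Searching for "ab" in "aacacaabba"
Scanning each position:
  Position 0: "aa" => no
  Position 1: "ac" => no
  Position 2: "ca" => no
  Position 3: "ac" => no
  Position 4: "ca" => no
  Position 5: "aa" => no
  Position 6: "ab" => MATCH
  Position 7: "bb" => no
  Position 8: "ba" => no
Total occurrences: 1

1


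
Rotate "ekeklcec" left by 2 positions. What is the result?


Input: "ekeklcec", rotate left by 2
First 2 characters: "ek"
Remaining characters: "eklcec"
Concatenate remaining + first: "eklcec" + "ek" = "eklcecek"

eklcecek


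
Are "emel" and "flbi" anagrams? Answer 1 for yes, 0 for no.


Strings: "emel", "flbi"
Sorted first:  eelm
Sorted second: bfil
Differ at position 0: 'e' vs 'b' => not anagrams

0


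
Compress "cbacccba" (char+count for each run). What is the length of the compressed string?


Input: cbacccba
Runs:
  'c' x 1 => "c1"
  'b' x 1 => "b1"
  'a' x 1 => "a1"
  'c' x 3 => "c3"
  'b' x 1 => "b1"
  'a' x 1 => "a1"
Compressed: "c1b1a1c3b1a1"
Compressed length: 12

12


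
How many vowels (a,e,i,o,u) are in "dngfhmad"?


Input: dngfhmad
Checking each character:
  'd' at position 0: consonant
  'n' at position 1: consonant
  'g' at position 2: consonant
  'f' at position 3: consonant
  'h' at position 4: consonant
  'm' at position 5: consonant
  'a' at position 6: vowel (running total: 1)
  'd' at position 7: consonant
Total vowels: 1

1


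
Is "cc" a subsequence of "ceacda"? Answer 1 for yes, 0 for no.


Check if "cc" is a subsequence of "ceacda"
Greedy scan:
  Position 0 ('c'): matches sub[0] = 'c'
  Position 1 ('e'): no match needed
  Position 2 ('a'): no match needed
  Position 3 ('c'): matches sub[1] = 'c'
  Position 4 ('d'): no match needed
  Position 5 ('a'): no match needed
All 2 characters matched => is a subsequence

1


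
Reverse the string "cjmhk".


Input: cjmhk
Reading characters right to left:
  Position 4: 'k'
  Position 3: 'h'
  Position 2: 'm'
  Position 1: 'j'
  Position 0: 'c'
Reversed: khmjc

khmjc


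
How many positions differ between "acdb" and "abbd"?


Comparing "acdb" and "abbd" position by position:
  Position 0: 'a' vs 'a' => same
  Position 1: 'c' vs 'b' => DIFFER
  Position 2: 'd' vs 'b' => DIFFER
  Position 3: 'b' vs 'd' => DIFFER
Positions that differ: 3

3


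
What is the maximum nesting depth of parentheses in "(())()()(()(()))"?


Input: "(())()()(()(()))"
Tracking depth:
  Position 0 '(': depth becomes 1
  Position 1 '(': depth becomes 2
  Position 2 ')': depth becomes 1
  Position 3 ')': depth becomes 0
  Position 4 '(': depth becomes 1
  Position 5 ')': depth becomes 0
  Position 6 '(': depth becomes 1
  Position 7 ')': depth becomes 0
  Position 8 '(': depth becomes 1
  Position 9 '(': depth becomes 2
  Position 10 ')': depth becomes 1
  Position 11 '(': depth becomes 2
  Position 12 '(': depth becomes 3
  Position 13 ')': depth becomes 2
  Position 14 ')': depth becomes 1
  Position 15 ')': depth becomes 0
Maximum depth reached: 3

3


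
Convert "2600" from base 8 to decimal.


Input: "2600" in base 8
Positional expansion:
  Digit '2' (value 2) x 8^3 = 1024
  Digit '6' (value 6) x 8^2 = 384
  Digit '0' (value 0) x 8^1 = 0
  Digit '0' (value 0) x 8^0 = 0
Sum = 1408

1408


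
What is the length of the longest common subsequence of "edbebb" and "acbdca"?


LCS of "edbebb" and "acbdca"
DP table:
           a    c    b    d    c    a
      0    0    0    0    0    0    0
  e   0    0    0    0    0    0    0
  d   0    0    0    0    1    1    1
  b   0    0    0    1    1    1    1
  e   0    0    0    1    1    1    1
  b   0    0    0    1    1    1    1
  b   0    0    0    1    1    1    1
LCS length = dp[6][6] = 1

1


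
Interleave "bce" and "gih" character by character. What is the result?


Interleaving "bce" and "gih":
  Position 0: 'b' from first, 'g' from second => "bg"
  Position 1: 'c' from first, 'i' from second => "ci"
  Position 2: 'e' from first, 'h' from second => "eh"
Result: bgcieh

bgcieh


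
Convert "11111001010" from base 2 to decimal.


Input: "11111001010" in base 2
Positional expansion:
  Digit '1' (value 1) x 2^10 = 1024
  Digit '1' (value 1) x 2^9 = 512
  Digit '1' (value 1) x 2^8 = 256
  Digit '1' (value 1) x 2^7 = 128
  Digit '1' (value 1) x 2^6 = 64
  Digit '0' (value 0) x 2^5 = 0
  Digit '0' (value 0) x 2^4 = 0
  Digit '1' (value 1) x 2^3 = 8
  Digit '0' (value 0) x 2^2 = 0
  Digit '1' (value 1) x 2^1 = 2
  Digit '0' (value 0) x 2^0 = 0
Sum = 1994

1994


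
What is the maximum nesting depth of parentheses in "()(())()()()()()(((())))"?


Input: "()(())()()()()()(((())))"
Tracking depth:
  Position 0 '(': depth becomes 1
  Position 1 ')': depth becomes 0
  Position 2 '(': depth becomes 1
  Position 3 '(': depth becomes 2
  Position 4 ')': depth becomes 1
  Position 5 ')': depth becomes 0
  Position 6 '(': depth becomes 1
  Position 7 ')': depth becomes 0
  Position 8 '(': depth becomes 1
  Position 9 ')': depth becomes 0
  Position 10 '(': depth becomes 1
  Position 11 ')': depth becomes 0
  Position 12 '(': depth becomes 1
  Position 13 ')': depth becomes 0
  Position 14 '(': depth becomes 1
  Position 15 ')': depth becomes 0
  Position 16 '(': depth becomes 1
  Position 17 '(': depth becomes 2
  Position 18 '(': depth becomes 3
  Position 19 '(': depth becomes 4
  Position 20 ')': depth becomes 3
  Position 21 ')': depth becomes 2
  Position 22 ')': depth becomes 1
  Position 23 ')': depth becomes 0
Maximum depth reached: 4

4
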